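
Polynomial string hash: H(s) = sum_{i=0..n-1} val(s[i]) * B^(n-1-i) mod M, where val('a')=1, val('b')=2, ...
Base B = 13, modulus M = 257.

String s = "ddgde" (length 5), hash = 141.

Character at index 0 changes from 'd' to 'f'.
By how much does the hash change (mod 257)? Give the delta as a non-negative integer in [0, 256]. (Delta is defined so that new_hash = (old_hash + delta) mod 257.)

Delta formula: (val(new) - val(old)) * B^(n-1-k) mod M
  val('f') - val('d') = 6 - 4 = 2
  B^(n-1-k) = 13^4 mod 257 = 34
  Delta = 2 * 34 mod 257 = 68

Answer: 68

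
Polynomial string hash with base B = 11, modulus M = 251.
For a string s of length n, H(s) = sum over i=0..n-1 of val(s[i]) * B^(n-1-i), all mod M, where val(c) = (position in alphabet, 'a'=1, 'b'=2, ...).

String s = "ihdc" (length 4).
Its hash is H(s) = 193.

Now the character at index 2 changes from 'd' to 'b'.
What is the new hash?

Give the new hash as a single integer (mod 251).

val('d') = 4, val('b') = 2
Position k = 2, exponent = n-1-k = 1
B^1 mod M = 11^1 mod 251 = 11
Delta = (2 - 4) * 11 mod 251 = 229
New hash = (193 + 229) mod 251 = 171

Answer: 171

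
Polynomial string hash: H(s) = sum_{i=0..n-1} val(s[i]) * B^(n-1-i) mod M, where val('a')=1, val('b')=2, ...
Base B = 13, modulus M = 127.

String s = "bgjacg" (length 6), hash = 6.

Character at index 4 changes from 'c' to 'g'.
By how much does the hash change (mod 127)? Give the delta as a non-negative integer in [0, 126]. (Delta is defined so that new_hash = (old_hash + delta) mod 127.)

Delta formula: (val(new) - val(old)) * B^(n-1-k) mod M
  val('g') - val('c') = 7 - 3 = 4
  B^(n-1-k) = 13^1 mod 127 = 13
  Delta = 4 * 13 mod 127 = 52

Answer: 52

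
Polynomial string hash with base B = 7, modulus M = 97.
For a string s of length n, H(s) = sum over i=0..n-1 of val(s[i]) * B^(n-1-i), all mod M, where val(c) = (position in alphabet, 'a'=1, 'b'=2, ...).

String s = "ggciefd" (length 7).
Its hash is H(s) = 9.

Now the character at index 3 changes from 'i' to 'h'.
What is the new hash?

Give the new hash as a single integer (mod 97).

Answer: 54

Derivation:
val('i') = 9, val('h') = 8
Position k = 3, exponent = n-1-k = 3
B^3 mod M = 7^3 mod 97 = 52
Delta = (8 - 9) * 52 mod 97 = 45
New hash = (9 + 45) mod 97 = 54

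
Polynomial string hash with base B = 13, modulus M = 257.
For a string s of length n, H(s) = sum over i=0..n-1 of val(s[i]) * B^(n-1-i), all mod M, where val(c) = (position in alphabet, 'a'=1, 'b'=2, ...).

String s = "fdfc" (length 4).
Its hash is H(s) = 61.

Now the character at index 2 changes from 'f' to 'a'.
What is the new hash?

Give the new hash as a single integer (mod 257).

Answer: 253

Derivation:
val('f') = 6, val('a') = 1
Position k = 2, exponent = n-1-k = 1
B^1 mod M = 13^1 mod 257 = 13
Delta = (1 - 6) * 13 mod 257 = 192
New hash = (61 + 192) mod 257 = 253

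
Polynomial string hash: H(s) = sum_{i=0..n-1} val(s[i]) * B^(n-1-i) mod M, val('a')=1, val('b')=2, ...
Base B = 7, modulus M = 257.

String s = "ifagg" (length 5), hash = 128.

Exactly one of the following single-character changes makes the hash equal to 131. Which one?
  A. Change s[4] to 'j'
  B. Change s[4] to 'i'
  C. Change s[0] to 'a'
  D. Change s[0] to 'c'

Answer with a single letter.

Option A: s[4]='g'->'j', delta=(10-7)*7^0 mod 257 = 3, hash=128+3 mod 257 = 131 <-- target
Option B: s[4]='g'->'i', delta=(9-7)*7^0 mod 257 = 2, hash=128+2 mod 257 = 130
Option C: s[0]='i'->'a', delta=(1-9)*7^4 mod 257 = 67, hash=128+67 mod 257 = 195
Option D: s[0]='i'->'c', delta=(3-9)*7^4 mod 257 = 243, hash=128+243 mod 257 = 114

Answer: A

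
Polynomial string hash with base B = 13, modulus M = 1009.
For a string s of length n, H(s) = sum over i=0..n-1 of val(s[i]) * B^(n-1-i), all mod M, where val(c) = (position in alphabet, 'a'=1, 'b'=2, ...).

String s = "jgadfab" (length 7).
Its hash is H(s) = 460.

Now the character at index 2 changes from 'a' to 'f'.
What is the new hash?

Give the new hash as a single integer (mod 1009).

Answer: 996

Derivation:
val('a') = 1, val('f') = 6
Position k = 2, exponent = n-1-k = 4
B^4 mod M = 13^4 mod 1009 = 309
Delta = (6 - 1) * 309 mod 1009 = 536
New hash = (460 + 536) mod 1009 = 996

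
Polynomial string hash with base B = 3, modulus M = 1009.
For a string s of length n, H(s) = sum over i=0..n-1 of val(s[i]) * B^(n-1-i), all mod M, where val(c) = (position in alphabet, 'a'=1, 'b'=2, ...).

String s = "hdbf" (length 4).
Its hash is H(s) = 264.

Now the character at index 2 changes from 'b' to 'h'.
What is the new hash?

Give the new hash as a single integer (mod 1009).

val('b') = 2, val('h') = 8
Position k = 2, exponent = n-1-k = 1
B^1 mod M = 3^1 mod 1009 = 3
Delta = (8 - 2) * 3 mod 1009 = 18
New hash = (264 + 18) mod 1009 = 282

Answer: 282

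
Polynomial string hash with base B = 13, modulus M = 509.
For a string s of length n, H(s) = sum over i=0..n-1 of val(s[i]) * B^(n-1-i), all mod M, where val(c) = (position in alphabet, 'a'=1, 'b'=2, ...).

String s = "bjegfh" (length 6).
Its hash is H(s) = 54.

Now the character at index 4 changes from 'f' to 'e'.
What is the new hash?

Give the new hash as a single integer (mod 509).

Answer: 41

Derivation:
val('f') = 6, val('e') = 5
Position k = 4, exponent = n-1-k = 1
B^1 mod M = 13^1 mod 509 = 13
Delta = (5 - 6) * 13 mod 509 = 496
New hash = (54 + 496) mod 509 = 41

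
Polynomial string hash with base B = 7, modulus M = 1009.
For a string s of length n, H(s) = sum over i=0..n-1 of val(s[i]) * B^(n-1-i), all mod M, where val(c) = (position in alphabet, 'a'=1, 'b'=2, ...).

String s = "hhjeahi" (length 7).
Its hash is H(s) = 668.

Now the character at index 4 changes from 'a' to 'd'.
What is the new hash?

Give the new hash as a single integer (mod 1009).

val('a') = 1, val('d') = 4
Position k = 4, exponent = n-1-k = 2
B^2 mod M = 7^2 mod 1009 = 49
Delta = (4 - 1) * 49 mod 1009 = 147
New hash = (668 + 147) mod 1009 = 815

Answer: 815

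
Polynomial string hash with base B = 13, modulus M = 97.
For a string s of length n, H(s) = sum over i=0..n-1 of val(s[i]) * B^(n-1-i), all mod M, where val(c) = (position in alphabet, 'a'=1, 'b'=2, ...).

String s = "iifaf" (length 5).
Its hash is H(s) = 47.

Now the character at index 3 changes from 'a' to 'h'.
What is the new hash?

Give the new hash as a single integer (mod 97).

val('a') = 1, val('h') = 8
Position k = 3, exponent = n-1-k = 1
B^1 mod M = 13^1 mod 97 = 13
Delta = (8 - 1) * 13 mod 97 = 91
New hash = (47 + 91) mod 97 = 41

Answer: 41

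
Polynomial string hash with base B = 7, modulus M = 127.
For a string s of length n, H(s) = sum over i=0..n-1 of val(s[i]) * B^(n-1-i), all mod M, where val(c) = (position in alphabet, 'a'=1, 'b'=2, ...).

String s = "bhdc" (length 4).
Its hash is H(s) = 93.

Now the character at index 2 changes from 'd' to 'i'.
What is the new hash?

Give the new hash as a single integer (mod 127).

val('d') = 4, val('i') = 9
Position k = 2, exponent = n-1-k = 1
B^1 mod M = 7^1 mod 127 = 7
Delta = (9 - 4) * 7 mod 127 = 35
New hash = (93 + 35) mod 127 = 1

Answer: 1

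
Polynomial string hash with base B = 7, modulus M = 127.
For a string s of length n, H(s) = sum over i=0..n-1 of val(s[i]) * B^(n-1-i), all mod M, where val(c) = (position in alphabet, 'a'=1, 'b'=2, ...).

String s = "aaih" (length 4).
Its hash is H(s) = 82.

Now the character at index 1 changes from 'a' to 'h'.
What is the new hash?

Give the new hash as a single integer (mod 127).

val('a') = 1, val('h') = 8
Position k = 1, exponent = n-1-k = 2
B^2 mod M = 7^2 mod 127 = 49
Delta = (8 - 1) * 49 mod 127 = 89
New hash = (82 + 89) mod 127 = 44

Answer: 44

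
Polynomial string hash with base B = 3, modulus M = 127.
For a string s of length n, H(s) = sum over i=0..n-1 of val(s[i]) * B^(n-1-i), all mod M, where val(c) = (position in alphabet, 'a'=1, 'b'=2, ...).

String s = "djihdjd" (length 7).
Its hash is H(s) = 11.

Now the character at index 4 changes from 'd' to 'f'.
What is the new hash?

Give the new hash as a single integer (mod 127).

Answer: 29

Derivation:
val('d') = 4, val('f') = 6
Position k = 4, exponent = n-1-k = 2
B^2 mod M = 3^2 mod 127 = 9
Delta = (6 - 4) * 9 mod 127 = 18
New hash = (11 + 18) mod 127 = 29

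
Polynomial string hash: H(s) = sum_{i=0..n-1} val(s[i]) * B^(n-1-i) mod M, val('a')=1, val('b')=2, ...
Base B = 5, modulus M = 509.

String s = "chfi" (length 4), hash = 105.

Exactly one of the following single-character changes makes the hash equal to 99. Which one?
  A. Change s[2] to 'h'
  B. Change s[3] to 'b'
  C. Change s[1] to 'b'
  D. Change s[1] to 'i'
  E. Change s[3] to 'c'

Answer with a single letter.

Answer: E

Derivation:
Option A: s[2]='f'->'h', delta=(8-6)*5^1 mod 509 = 10, hash=105+10 mod 509 = 115
Option B: s[3]='i'->'b', delta=(2-9)*5^0 mod 509 = 502, hash=105+502 mod 509 = 98
Option C: s[1]='h'->'b', delta=(2-8)*5^2 mod 509 = 359, hash=105+359 mod 509 = 464
Option D: s[1]='h'->'i', delta=(9-8)*5^2 mod 509 = 25, hash=105+25 mod 509 = 130
Option E: s[3]='i'->'c', delta=(3-9)*5^0 mod 509 = 503, hash=105+503 mod 509 = 99 <-- target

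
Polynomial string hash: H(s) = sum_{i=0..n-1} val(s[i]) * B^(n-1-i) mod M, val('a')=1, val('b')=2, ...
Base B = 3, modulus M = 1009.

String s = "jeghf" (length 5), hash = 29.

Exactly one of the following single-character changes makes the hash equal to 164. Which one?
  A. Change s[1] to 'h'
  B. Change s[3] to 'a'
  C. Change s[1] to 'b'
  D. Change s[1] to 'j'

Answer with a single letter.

Option A: s[1]='e'->'h', delta=(8-5)*3^3 mod 1009 = 81, hash=29+81 mod 1009 = 110
Option B: s[3]='h'->'a', delta=(1-8)*3^1 mod 1009 = 988, hash=29+988 mod 1009 = 8
Option C: s[1]='e'->'b', delta=(2-5)*3^3 mod 1009 = 928, hash=29+928 mod 1009 = 957
Option D: s[1]='e'->'j', delta=(10-5)*3^3 mod 1009 = 135, hash=29+135 mod 1009 = 164 <-- target

Answer: D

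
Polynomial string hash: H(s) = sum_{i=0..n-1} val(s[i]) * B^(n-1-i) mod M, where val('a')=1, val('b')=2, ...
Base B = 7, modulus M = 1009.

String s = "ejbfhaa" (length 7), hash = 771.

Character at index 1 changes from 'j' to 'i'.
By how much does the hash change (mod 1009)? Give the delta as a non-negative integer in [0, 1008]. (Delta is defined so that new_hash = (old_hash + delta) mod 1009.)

Delta formula: (val(new) - val(old)) * B^(n-1-k) mod M
  val('i') - val('j') = 9 - 10 = -1
  B^(n-1-k) = 7^5 mod 1009 = 663
  Delta = -1 * 663 mod 1009 = 346

Answer: 346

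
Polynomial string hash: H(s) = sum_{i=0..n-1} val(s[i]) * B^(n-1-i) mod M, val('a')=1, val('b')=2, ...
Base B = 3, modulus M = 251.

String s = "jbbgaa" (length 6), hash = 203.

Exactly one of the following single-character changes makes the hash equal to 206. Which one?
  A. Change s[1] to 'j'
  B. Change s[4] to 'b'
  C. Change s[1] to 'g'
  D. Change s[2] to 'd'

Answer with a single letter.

Option A: s[1]='b'->'j', delta=(10-2)*3^4 mod 251 = 146, hash=203+146 mod 251 = 98
Option B: s[4]='a'->'b', delta=(2-1)*3^1 mod 251 = 3, hash=203+3 mod 251 = 206 <-- target
Option C: s[1]='b'->'g', delta=(7-2)*3^4 mod 251 = 154, hash=203+154 mod 251 = 106
Option D: s[2]='b'->'d', delta=(4-2)*3^3 mod 251 = 54, hash=203+54 mod 251 = 6

Answer: B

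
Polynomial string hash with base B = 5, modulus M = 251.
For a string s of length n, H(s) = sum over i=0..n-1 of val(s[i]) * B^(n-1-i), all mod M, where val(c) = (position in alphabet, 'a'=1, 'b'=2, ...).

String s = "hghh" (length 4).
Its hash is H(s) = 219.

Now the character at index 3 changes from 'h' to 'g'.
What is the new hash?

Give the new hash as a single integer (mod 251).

Answer: 218

Derivation:
val('h') = 8, val('g') = 7
Position k = 3, exponent = n-1-k = 0
B^0 mod M = 5^0 mod 251 = 1
Delta = (7 - 8) * 1 mod 251 = 250
New hash = (219 + 250) mod 251 = 218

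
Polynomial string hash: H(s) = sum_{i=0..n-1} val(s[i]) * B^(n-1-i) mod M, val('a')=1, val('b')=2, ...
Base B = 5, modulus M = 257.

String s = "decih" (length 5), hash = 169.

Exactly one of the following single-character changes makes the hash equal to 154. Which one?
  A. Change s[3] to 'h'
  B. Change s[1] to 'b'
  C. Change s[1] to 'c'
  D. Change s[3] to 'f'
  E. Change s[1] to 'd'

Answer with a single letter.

Option A: s[3]='i'->'h', delta=(8-9)*5^1 mod 257 = 252, hash=169+252 mod 257 = 164
Option B: s[1]='e'->'b', delta=(2-5)*5^3 mod 257 = 139, hash=169+139 mod 257 = 51
Option C: s[1]='e'->'c', delta=(3-5)*5^3 mod 257 = 7, hash=169+7 mod 257 = 176
Option D: s[3]='i'->'f', delta=(6-9)*5^1 mod 257 = 242, hash=169+242 mod 257 = 154 <-- target
Option E: s[1]='e'->'d', delta=(4-5)*5^3 mod 257 = 132, hash=169+132 mod 257 = 44

Answer: D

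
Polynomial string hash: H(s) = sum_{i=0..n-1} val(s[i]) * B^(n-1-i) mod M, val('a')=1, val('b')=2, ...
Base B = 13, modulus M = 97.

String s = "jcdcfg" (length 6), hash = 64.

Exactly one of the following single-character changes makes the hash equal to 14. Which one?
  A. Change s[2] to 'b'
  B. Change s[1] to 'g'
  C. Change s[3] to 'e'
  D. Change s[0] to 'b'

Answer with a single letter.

Answer: C

Derivation:
Option A: s[2]='d'->'b', delta=(2-4)*13^3 mod 97 = 68, hash=64+68 mod 97 = 35
Option B: s[1]='c'->'g', delta=(7-3)*13^4 mod 97 = 75, hash=64+75 mod 97 = 42
Option C: s[3]='c'->'e', delta=(5-3)*13^2 mod 97 = 47, hash=64+47 mod 97 = 14 <-- target
Option D: s[0]='j'->'b', delta=(2-10)*13^5 mod 97 = 87, hash=64+87 mod 97 = 54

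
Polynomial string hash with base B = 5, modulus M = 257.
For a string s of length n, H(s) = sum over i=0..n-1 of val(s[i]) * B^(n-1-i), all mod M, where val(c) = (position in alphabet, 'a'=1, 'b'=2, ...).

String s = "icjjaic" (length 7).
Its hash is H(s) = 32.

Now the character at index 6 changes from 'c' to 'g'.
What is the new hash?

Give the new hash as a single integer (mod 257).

Answer: 36

Derivation:
val('c') = 3, val('g') = 7
Position k = 6, exponent = n-1-k = 0
B^0 mod M = 5^0 mod 257 = 1
Delta = (7 - 3) * 1 mod 257 = 4
New hash = (32 + 4) mod 257 = 36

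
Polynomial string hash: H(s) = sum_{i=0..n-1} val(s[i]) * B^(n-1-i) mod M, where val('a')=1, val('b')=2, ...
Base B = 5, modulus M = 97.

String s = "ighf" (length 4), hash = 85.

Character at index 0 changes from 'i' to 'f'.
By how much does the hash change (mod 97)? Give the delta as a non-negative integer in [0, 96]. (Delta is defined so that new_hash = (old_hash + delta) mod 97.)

Delta formula: (val(new) - val(old)) * B^(n-1-k) mod M
  val('f') - val('i') = 6 - 9 = -3
  B^(n-1-k) = 5^3 mod 97 = 28
  Delta = -3 * 28 mod 97 = 13

Answer: 13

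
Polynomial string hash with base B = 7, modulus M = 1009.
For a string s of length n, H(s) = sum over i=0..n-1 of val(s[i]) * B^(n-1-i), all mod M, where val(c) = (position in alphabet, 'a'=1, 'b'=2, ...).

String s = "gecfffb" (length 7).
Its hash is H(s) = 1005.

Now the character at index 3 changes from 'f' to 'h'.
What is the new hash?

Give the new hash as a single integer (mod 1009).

val('f') = 6, val('h') = 8
Position k = 3, exponent = n-1-k = 3
B^3 mod M = 7^3 mod 1009 = 343
Delta = (8 - 6) * 343 mod 1009 = 686
New hash = (1005 + 686) mod 1009 = 682

Answer: 682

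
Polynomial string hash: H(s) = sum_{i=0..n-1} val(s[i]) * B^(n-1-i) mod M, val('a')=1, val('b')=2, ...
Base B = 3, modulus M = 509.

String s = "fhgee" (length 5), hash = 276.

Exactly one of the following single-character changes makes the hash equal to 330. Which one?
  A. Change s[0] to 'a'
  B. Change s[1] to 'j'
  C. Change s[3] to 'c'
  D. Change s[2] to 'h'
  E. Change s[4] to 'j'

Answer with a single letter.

Answer: B

Derivation:
Option A: s[0]='f'->'a', delta=(1-6)*3^4 mod 509 = 104, hash=276+104 mod 509 = 380
Option B: s[1]='h'->'j', delta=(10-8)*3^3 mod 509 = 54, hash=276+54 mod 509 = 330 <-- target
Option C: s[3]='e'->'c', delta=(3-5)*3^1 mod 509 = 503, hash=276+503 mod 509 = 270
Option D: s[2]='g'->'h', delta=(8-7)*3^2 mod 509 = 9, hash=276+9 mod 509 = 285
Option E: s[4]='e'->'j', delta=(10-5)*3^0 mod 509 = 5, hash=276+5 mod 509 = 281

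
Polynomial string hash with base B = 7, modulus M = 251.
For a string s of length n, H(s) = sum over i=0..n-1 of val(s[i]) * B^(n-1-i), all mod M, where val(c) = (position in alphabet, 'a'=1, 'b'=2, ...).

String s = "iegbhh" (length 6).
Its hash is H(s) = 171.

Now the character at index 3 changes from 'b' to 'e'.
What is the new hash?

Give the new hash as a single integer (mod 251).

Answer: 67

Derivation:
val('b') = 2, val('e') = 5
Position k = 3, exponent = n-1-k = 2
B^2 mod M = 7^2 mod 251 = 49
Delta = (5 - 2) * 49 mod 251 = 147
New hash = (171 + 147) mod 251 = 67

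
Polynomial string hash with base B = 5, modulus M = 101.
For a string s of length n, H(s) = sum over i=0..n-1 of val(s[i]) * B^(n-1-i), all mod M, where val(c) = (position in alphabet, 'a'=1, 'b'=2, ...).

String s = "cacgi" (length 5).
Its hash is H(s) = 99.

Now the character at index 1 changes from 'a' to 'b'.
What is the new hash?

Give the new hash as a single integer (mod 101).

val('a') = 1, val('b') = 2
Position k = 1, exponent = n-1-k = 3
B^3 mod M = 5^3 mod 101 = 24
Delta = (2 - 1) * 24 mod 101 = 24
New hash = (99 + 24) mod 101 = 22

Answer: 22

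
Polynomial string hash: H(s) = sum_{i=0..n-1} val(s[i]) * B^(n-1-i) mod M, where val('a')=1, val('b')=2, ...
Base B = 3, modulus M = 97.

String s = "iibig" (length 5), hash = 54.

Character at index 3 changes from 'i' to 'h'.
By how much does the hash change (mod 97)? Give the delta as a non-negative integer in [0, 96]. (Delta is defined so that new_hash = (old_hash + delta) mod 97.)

Delta formula: (val(new) - val(old)) * B^(n-1-k) mod M
  val('h') - val('i') = 8 - 9 = -1
  B^(n-1-k) = 3^1 mod 97 = 3
  Delta = -1 * 3 mod 97 = 94

Answer: 94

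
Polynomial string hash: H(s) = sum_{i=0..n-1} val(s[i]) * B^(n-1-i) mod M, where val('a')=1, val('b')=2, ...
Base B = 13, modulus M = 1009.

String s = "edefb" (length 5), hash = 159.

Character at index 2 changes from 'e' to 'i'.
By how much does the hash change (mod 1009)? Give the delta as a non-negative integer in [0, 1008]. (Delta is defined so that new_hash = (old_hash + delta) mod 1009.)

Delta formula: (val(new) - val(old)) * B^(n-1-k) mod M
  val('i') - val('e') = 9 - 5 = 4
  B^(n-1-k) = 13^2 mod 1009 = 169
  Delta = 4 * 169 mod 1009 = 676

Answer: 676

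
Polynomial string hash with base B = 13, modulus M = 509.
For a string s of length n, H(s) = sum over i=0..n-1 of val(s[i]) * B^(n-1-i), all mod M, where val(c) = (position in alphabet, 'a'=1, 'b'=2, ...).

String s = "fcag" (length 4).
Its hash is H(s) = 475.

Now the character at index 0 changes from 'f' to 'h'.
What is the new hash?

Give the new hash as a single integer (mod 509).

val('f') = 6, val('h') = 8
Position k = 0, exponent = n-1-k = 3
B^3 mod M = 13^3 mod 509 = 161
Delta = (8 - 6) * 161 mod 509 = 322
New hash = (475 + 322) mod 509 = 288

Answer: 288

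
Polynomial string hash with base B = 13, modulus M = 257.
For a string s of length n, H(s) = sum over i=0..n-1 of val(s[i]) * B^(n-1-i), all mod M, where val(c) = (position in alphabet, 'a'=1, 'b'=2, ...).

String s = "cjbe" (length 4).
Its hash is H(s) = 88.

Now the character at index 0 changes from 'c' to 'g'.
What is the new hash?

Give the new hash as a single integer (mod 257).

Answer: 138

Derivation:
val('c') = 3, val('g') = 7
Position k = 0, exponent = n-1-k = 3
B^3 mod M = 13^3 mod 257 = 141
Delta = (7 - 3) * 141 mod 257 = 50
New hash = (88 + 50) mod 257 = 138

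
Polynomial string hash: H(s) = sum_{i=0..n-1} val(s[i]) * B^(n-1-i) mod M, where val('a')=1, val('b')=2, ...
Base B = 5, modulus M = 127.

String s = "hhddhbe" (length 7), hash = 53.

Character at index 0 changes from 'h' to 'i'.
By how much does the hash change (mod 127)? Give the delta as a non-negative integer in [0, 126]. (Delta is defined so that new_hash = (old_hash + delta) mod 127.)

Answer: 4

Derivation:
Delta formula: (val(new) - val(old)) * B^(n-1-k) mod M
  val('i') - val('h') = 9 - 8 = 1
  B^(n-1-k) = 5^6 mod 127 = 4
  Delta = 1 * 4 mod 127 = 4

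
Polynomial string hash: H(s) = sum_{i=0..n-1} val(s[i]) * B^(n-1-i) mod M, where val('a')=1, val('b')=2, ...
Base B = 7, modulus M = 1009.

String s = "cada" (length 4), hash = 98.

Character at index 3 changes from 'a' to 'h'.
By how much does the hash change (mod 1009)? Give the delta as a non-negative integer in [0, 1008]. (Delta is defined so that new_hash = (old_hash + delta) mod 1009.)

Answer: 7

Derivation:
Delta formula: (val(new) - val(old)) * B^(n-1-k) mod M
  val('h') - val('a') = 8 - 1 = 7
  B^(n-1-k) = 7^0 mod 1009 = 1
  Delta = 7 * 1 mod 1009 = 7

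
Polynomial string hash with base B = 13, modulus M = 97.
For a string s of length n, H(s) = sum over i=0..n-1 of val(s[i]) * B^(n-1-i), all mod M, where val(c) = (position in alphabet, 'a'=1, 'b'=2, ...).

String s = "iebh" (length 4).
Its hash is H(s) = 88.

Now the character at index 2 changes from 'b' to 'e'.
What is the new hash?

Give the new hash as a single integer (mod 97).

Answer: 30

Derivation:
val('b') = 2, val('e') = 5
Position k = 2, exponent = n-1-k = 1
B^1 mod M = 13^1 mod 97 = 13
Delta = (5 - 2) * 13 mod 97 = 39
New hash = (88 + 39) mod 97 = 30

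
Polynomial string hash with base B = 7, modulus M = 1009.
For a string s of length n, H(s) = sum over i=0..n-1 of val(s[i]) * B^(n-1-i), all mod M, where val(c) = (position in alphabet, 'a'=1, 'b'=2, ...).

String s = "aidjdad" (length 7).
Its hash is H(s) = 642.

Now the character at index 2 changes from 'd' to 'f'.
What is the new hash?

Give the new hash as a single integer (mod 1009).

Answer: 399

Derivation:
val('d') = 4, val('f') = 6
Position k = 2, exponent = n-1-k = 4
B^4 mod M = 7^4 mod 1009 = 383
Delta = (6 - 4) * 383 mod 1009 = 766
New hash = (642 + 766) mod 1009 = 399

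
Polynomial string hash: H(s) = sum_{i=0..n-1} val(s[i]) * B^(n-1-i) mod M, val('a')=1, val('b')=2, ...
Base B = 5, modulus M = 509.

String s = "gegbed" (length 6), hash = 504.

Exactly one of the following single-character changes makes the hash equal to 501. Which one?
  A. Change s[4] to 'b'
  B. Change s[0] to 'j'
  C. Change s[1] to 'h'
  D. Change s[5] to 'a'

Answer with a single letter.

Option A: s[4]='e'->'b', delta=(2-5)*5^1 mod 509 = 494, hash=504+494 mod 509 = 489
Option B: s[0]='g'->'j', delta=(10-7)*5^5 mod 509 = 213, hash=504+213 mod 509 = 208
Option C: s[1]='e'->'h', delta=(8-5)*5^4 mod 509 = 348, hash=504+348 mod 509 = 343
Option D: s[5]='d'->'a', delta=(1-4)*5^0 mod 509 = 506, hash=504+506 mod 509 = 501 <-- target

Answer: D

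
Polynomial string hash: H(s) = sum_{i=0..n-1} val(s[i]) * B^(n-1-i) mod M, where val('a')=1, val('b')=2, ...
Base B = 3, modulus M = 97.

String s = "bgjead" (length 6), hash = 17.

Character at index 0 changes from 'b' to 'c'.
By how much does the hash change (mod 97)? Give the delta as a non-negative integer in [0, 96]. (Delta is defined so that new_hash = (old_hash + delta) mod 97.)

Delta formula: (val(new) - val(old)) * B^(n-1-k) mod M
  val('c') - val('b') = 3 - 2 = 1
  B^(n-1-k) = 3^5 mod 97 = 49
  Delta = 1 * 49 mod 97 = 49

Answer: 49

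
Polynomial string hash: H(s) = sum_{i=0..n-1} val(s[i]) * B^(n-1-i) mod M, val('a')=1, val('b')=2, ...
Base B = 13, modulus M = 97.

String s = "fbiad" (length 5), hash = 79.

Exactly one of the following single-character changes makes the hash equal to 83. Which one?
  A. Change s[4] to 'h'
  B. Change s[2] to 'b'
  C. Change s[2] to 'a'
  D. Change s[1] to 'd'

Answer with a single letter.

Answer: A

Derivation:
Option A: s[4]='d'->'h', delta=(8-4)*13^0 mod 97 = 4, hash=79+4 mod 97 = 83 <-- target
Option B: s[2]='i'->'b', delta=(2-9)*13^2 mod 97 = 78, hash=79+78 mod 97 = 60
Option C: s[2]='i'->'a', delta=(1-9)*13^2 mod 97 = 6, hash=79+6 mod 97 = 85
Option D: s[1]='b'->'d', delta=(4-2)*13^3 mod 97 = 29, hash=79+29 mod 97 = 11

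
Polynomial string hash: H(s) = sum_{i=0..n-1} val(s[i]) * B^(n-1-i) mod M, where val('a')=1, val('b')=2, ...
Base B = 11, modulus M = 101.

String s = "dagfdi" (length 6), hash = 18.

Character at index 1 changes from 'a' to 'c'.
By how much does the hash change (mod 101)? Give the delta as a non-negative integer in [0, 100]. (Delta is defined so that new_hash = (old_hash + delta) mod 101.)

Answer: 93

Derivation:
Delta formula: (val(new) - val(old)) * B^(n-1-k) mod M
  val('c') - val('a') = 3 - 1 = 2
  B^(n-1-k) = 11^4 mod 101 = 97
  Delta = 2 * 97 mod 101 = 93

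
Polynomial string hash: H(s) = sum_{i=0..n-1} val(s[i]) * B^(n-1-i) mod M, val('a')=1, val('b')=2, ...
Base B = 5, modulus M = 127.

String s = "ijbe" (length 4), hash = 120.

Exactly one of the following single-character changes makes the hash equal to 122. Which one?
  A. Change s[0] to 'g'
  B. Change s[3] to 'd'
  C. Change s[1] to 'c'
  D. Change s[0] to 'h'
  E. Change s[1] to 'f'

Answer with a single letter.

Option A: s[0]='i'->'g', delta=(7-9)*5^3 mod 127 = 4, hash=120+4 mod 127 = 124
Option B: s[3]='e'->'d', delta=(4-5)*5^0 mod 127 = 126, hash=120+126 mod 127 = 119
Option C: s[1]='j'->'c', delta=(3-10)*5^2 mod 127 = 79, hash=120+79 mod 127 = 72
Option D: s[0]='i'->'h', delta=(8-9)*5^3 mod 127 = 2, hash=120+2 mod 127 = 122 <-- target
Option E: s[1]='j'->'f', delta=(6-10)*5^2 mod 127 = 27, hash=120+27 mod 127 = 20

Answer: D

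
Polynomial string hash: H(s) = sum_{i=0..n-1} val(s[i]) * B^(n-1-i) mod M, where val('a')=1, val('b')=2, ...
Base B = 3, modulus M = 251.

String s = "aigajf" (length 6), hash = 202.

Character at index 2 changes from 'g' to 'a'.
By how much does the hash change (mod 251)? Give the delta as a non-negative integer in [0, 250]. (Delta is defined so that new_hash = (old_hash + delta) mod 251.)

Delta formula: (val(new) - val(old)) * B^(n-1-k) mod M
  val('a') - val('g') = 1 - 7 = -6
  B^(n-1-k) = 3^3 mod 251 = 27
  Delta = -6 * 27 mod 251 = 89

Answer: 89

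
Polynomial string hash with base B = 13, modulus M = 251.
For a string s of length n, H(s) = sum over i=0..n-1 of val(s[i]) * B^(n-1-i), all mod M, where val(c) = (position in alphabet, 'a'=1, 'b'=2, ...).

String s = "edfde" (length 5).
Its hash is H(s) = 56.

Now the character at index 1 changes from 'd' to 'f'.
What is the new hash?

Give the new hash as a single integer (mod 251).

Answer: 183

Derivation:
val('d') = 4, val('f') = 6
Position k = 1, exponent = n-1-k = 3
B^3 mod M = 13^3 mod 251 = 189
Delta = (6 - 4) * 189 mod 251 = 127
New hash = (56 + 127) mod 251 = 183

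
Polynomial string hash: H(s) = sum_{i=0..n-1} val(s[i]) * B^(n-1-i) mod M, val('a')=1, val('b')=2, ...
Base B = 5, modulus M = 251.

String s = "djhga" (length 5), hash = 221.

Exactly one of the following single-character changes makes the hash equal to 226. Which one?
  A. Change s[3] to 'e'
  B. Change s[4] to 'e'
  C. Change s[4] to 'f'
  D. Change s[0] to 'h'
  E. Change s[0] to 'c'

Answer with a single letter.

Answer: C

Derivation:
Option A: s[3]='g'->'e', delta=(5-7)*5^1 mod 251 = 241, hash=221+241 mod 251 = 211
Option B: s[4]='a'->'e', delta=(5-1)*5^0 mod 251 = 4, hash=221+4 mod 251 = 225
Option C: s[4]='a'->'f', delta=(6-1)*5^0 mod 251 = 5, hash=221+5 mod 251 = 226 <-- target
Option D: s[0]='d'->'h', delta=(8-4)*5^4 mod 251 = 241, hash=221+241 mod 251 = 211
Option E: s[0]='d'->'c', delta=(3-4)*5^4 mod 251 = 128, hash=221+128 mod 251 = 98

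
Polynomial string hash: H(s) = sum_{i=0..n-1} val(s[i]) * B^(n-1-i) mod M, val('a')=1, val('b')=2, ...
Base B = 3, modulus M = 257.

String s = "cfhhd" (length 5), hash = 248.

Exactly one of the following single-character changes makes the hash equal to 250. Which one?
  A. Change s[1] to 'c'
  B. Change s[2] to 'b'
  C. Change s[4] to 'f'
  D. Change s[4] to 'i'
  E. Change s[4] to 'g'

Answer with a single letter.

Option A: s[1]='f'->'c', delta=(3-6)*3^3 mod 257 = 176, hash=248+176 mod 257 = 167
Option B: s[2]='h'->'b', delta=(2-8)*3^2 mod 257 = 203, hash=248+203 mod 257 = 194
Option C: s[4]='d'->'f', delta=(6-4)*3^0 mod 257 = 2, hash=248+2 mod 257 = 250 <-- target
Option D: s[4]='d'->'i', delta=(9-4)*3^0 mod 257 = 5, hash=248+5 mod 257 = 253
Option E: s[4]='d'->'g', delta=(7-4)*3^0 mod 257 = 3, hash=248+3 mod 257 = 251

Answer: C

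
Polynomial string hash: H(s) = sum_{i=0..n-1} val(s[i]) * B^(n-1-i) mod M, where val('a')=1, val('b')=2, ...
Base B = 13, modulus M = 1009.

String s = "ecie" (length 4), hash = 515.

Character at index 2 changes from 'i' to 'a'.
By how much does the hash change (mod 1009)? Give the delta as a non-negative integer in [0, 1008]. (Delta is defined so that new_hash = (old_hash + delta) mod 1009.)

Delta formula: (val(new) - val(old)) * B^(n-1-k) mod M
  val('a') - val('i') = 1 - 9 = -8
  B^(n-1-k) = 13^1 mod 1009 = 13
  Delta = -8 * 13 mod 1009 = 905

Answer: 905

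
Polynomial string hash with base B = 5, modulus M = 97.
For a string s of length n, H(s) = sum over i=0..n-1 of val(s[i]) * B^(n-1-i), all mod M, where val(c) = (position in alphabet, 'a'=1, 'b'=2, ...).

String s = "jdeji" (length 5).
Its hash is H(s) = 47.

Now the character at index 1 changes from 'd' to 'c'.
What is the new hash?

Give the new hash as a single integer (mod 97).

val('d') = 4, val('c') = 3
Position k = 1, exponent = n-1-k = 3
B^3 mod M = 5^3 mod 97 = 28
Delta = (3 - 4) * 28 mod 97 = 69
New hash = (47 + 69) mod 97 = 19

Answer: 19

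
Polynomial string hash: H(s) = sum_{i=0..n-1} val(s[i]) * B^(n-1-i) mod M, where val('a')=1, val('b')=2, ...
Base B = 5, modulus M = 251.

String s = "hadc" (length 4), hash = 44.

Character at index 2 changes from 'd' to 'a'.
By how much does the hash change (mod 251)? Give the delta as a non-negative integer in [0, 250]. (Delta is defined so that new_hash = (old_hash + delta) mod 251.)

Answer: 236

Derivation:
Delta formula: (val(new) - val(old)) * B^(n-1-k) mod M
  val('a') - val('d') = 1 - 4 = -3
  B^(n-1-k) = 5^1 mod 251 = 5
  Delta = -3 * 5 mod 251 = 236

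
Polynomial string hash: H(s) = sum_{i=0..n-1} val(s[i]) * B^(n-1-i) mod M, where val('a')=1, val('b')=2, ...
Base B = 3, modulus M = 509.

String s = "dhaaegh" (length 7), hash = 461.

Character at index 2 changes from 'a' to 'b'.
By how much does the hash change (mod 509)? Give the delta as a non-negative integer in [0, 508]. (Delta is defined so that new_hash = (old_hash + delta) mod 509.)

Answer: 81

Derivation:
Delta formula: (val(new) - val(old)) * B^(n-1-k) mod M
  val('b') - val('a') = 2 - 1 = 1
  B^(n-1-k) = 3^4 mod 509 = 81
  Delta = 1 * 81 mod 509 = 81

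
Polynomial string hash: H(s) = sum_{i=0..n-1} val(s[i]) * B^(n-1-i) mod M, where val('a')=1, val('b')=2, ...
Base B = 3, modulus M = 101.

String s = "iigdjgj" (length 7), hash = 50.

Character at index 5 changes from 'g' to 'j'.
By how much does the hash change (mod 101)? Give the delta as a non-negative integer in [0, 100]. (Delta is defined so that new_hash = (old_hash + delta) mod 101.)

Answer: 9

Derivation:
Delta formula: (val(new) - val(old)) * B^(n-1-k) mod M
  val('j') - val('g') = 10 - 7 = 3
  B^(n-1-k) = 3^1 mod 101 = 3
  Delta = 3 * 3 mod 101 = 9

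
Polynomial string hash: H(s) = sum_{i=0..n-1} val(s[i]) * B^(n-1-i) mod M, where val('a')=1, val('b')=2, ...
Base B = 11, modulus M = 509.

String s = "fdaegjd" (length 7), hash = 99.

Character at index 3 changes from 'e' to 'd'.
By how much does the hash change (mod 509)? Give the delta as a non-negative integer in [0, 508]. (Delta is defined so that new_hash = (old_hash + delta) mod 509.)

Answer: 196

Derivation:
Delta formula: (val(new) - val(old)) * B^(n-1-k) mod M
  val('d') - val('e') = 4 - 5 = -1
  B^(n-1-k) = 11^3 mod 509 = 313
  Delta = -1 * 313 mod 509 = 196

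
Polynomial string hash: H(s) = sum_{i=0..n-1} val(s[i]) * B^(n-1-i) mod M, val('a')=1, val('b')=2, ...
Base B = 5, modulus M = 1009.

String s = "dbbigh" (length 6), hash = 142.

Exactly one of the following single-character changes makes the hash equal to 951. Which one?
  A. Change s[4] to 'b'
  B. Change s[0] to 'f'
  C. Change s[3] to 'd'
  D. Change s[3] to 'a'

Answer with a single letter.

Option A: s[4]='g'->'b', delta=(2-7)*5^1 mod 1009 = 984, hash=142+984 mod 1009 = 117
Option B: s[0]='d'->'f', delta=(6-4)*5^5 mod 1009 = 196, hash=142+196 mod 1009 = 338
Option C: s[3]='i'->'d', delta=(4-9)*5^2 mod 1009 = 884, hash=142+884 mod 1009 = 17
Option D: s[3]='i'->'a', delta=(1-9)*5^2 mod 1009 = 809, hash=142+809 mod 1009 = 951 <-- target

Answer: D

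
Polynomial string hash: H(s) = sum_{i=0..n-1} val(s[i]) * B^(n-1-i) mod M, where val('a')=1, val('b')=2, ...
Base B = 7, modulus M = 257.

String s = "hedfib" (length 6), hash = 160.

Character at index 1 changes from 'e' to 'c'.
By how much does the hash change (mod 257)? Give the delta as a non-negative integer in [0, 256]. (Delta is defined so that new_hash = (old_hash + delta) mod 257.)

Delta formula: (val(new) - val(old)) * B^(n-1-k) mod M
  val('c') - val('e') = 3 - 5 = -2
  B^(n-1-k) = 7^4 mod 257 = 88
  Delta = -2 * 88 mod 257 = 81

Answer: 81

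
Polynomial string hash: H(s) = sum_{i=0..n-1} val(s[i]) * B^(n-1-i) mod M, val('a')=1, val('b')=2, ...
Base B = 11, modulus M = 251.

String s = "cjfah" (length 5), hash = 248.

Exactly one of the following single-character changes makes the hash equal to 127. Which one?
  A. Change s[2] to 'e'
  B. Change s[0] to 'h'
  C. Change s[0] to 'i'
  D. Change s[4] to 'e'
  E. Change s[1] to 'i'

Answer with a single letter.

Option A: s[2]='f'->'e', delta=(5-6)*11^2 mod 251 = 130, hash=248+130 mod 251 = 127 <-- target
Option B: s[0]='c'->'h', delta=(8-3)*11^4 mod 251 = 164, hash=248+164 mod 251 = 161
Option C: s[0]='c'->'i', delta=(9-3)*11^4 mod 251 = 247, hash=248+247 mod 251 = 244
Option D: s[4]='h'->'e', delta=(5-8)*11^0 mod 251 = 248, hash=248+248 mod 251 = 245
Option E: s[1]='j'->'i', delta=(9-10)*11^3 mod 251 = 175, hash=248+175 mod 251 = 172

Answer: A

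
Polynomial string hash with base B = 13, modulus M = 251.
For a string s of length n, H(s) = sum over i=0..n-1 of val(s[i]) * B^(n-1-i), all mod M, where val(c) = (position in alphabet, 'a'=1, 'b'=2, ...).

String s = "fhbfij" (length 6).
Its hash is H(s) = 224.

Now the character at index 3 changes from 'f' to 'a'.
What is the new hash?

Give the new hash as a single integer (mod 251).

Answer: 132

Derivation:
val('f') = 6, val('a') = 1
Position k = 3, exponent = n-1-k = 2
B^2 mod M = 13^2 mod 251 = 169
Delta = (1 - 6) * 169 mod 251 = 159
New hash = (224 + 159) mod 251 = 132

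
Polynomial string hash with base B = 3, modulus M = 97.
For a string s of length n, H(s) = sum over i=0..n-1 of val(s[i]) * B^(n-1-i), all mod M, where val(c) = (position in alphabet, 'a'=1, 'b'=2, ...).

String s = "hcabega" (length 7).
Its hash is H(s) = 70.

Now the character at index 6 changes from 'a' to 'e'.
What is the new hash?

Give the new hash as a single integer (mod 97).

Answer: 74

Derivation:
val('a') = 1, val('e') = 5
Position k = 6, exponent = n-1-k = 0
B^0 mod M = 3^0 mod 97 = 1
Delta = (5 - 1) * 1 mod 97 = 4
New hash = (70 + 4) mod 97 = 74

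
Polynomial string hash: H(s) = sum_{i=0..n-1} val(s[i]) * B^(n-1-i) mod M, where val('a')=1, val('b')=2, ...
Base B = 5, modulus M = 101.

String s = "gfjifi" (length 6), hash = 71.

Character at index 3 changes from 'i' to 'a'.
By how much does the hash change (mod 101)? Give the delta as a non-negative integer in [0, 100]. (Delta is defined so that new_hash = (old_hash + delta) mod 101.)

Answer: 2

Derivation:
Delta formula: (val(new) - val(old)) * B^(n-1-k) mod M
  val('a') - val('i') = 1 - 9 = -8
  B^(n-1-k) = 5^2 mod 101 = 25
  Delta = -8 * 25 mod 101 = 2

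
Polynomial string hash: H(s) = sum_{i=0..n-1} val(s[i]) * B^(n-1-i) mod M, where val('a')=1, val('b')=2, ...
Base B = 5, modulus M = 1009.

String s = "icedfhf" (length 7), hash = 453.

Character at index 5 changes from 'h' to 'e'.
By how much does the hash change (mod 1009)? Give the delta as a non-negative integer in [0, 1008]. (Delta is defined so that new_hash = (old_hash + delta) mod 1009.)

Answer: 994

Derivation:
Delta formula: (val(new) - val(old)) * B^(n-1-k) mod M
  val('e') - val('h') = 5 - 8 = -3
  B^(n-1-k) = 5^1 mod 1009 = 5
  Delta = -3 * 5 mod 1009 = 994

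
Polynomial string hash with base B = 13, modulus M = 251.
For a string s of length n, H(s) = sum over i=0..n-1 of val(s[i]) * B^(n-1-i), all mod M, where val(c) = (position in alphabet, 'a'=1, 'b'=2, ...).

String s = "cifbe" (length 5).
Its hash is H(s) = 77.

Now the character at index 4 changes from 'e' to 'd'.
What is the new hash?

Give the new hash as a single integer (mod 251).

val('e') = 5, val('d') = 4
Position k = 4, exponent = n-1-k = 0
B^0 mod M = 13^0 mod 251 = 1
Delta = (4 - 5) * 1 mod 251 = 250
New hash = (77 + 250) mod 251 = 76

Answer: 76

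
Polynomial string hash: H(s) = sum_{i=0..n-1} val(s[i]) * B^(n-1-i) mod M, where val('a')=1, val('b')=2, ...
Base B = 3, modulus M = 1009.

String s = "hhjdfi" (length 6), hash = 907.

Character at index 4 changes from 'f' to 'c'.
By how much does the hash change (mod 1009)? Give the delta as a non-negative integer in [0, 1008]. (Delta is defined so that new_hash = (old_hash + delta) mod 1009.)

Delta formula: (val(new) - val(old)) * B^(n-1-k) mod M
  val('c') - val('f') = 3 - 6 = -3
  B^(n-1-k) = 3^1 mod 1009 = 3
  Delta = -3 * 3 mod 1009 = 1000

Answer: 1000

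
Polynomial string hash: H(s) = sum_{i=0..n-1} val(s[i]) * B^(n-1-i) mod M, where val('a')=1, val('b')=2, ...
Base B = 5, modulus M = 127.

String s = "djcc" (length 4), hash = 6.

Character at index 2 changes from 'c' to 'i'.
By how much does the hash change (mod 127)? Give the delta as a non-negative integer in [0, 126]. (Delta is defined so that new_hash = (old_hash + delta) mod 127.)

Delta formula: (val(new) - val(old)) * B^(n-1-k) mod M
  val('i') - val('c') = 9 - 3 = 6
  B^(n-1-k) = 5^1 mod 127 = 5
  Delta = 6 * 5 mod 127 = 30

Answer: 30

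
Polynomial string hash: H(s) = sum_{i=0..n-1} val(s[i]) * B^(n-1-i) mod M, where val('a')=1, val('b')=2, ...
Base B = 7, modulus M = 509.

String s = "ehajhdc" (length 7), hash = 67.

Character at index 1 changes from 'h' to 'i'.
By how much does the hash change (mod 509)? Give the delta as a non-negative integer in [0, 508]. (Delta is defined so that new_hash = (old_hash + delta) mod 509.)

Delta formula: (val(new) - val(old)) * B^(n-1-k) mod M
  val('i') - val('h') = 9 - 8 = 1
  B^(n-1-k) = 7^5 mod 509 = 10
  Delta = 1 * 10 mod 509 = 10

Answer: 10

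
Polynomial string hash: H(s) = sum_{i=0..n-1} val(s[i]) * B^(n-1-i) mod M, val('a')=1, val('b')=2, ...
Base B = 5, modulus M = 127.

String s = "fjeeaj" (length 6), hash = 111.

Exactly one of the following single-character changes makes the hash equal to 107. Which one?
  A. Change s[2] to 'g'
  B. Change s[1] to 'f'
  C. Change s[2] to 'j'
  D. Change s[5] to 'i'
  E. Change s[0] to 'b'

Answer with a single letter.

Option A: s[2]='e'->'g', delta=(7-5)*5^3 mod 127 = 123, hash=111+123 mod 127 = 107 <-- target
Option B: s[1]='j'->'f', delta=(6-10)*5^4 mod 127 = 40, hash=111+40 mod 127 = 24
Option C: s[2]='e'->'j', delta=(10-5)*5^3 mod 127 = 117, hash=111+117 mod 127 = 101
Option D: s[5]='j'->'i', delta=(9-10)*5^0 mod 127 = 126, hash=111+126 mod 127 = 110
Option E: s[0]='f'->'b', delta=(2-6)*5^5 mod 127 = 73, hash=111+73 mod 127 = 57

Answer: A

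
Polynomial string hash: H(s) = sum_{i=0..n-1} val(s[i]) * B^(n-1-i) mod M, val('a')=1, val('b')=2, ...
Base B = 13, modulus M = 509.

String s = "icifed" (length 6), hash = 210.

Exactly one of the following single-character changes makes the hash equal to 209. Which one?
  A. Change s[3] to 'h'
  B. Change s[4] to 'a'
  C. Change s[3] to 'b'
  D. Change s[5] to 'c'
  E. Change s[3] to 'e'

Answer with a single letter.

Answer: D

Derivation:
Option A: s[3]='f'->'h', delta=(8-6)*13^2 mod 509 = 338, hash=210+338 mod 509 = 39
Option B: s[4]='e'->'a', delta=(1-5)*13^1 mod 509 = 457, hash=210+457 mod 509 = 158
Option C: s[3]='f'->'b', delta=(2-6)*13^2 mod 509 = 342, hash=210+342 mod 509 = 43
Option D: s[5]='d'->'c', delta=(3-4)*13^0 mod 509 = 508, hash=210+508 mod 509 = 209 <-- target
Option E: s[3]='f'->'e', delta=(5-6)*13^2 mod 509 = 340, hash=210+340 mod 509 = 41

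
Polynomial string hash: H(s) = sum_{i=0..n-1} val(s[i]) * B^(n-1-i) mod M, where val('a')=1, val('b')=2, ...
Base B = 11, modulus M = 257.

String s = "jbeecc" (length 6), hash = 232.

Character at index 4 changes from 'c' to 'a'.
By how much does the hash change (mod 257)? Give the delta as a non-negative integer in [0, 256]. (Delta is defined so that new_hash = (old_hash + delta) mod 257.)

Delta formula: (val(new) - val(old)) * B^(n-1-k) mod M
  val('a') - val('c') = 1 - 3 = -2
  B^(n-1-k) = 11^1 mod 257 = 11
  Delta = -2 * 11 mod 257 = 235

Answer: 235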